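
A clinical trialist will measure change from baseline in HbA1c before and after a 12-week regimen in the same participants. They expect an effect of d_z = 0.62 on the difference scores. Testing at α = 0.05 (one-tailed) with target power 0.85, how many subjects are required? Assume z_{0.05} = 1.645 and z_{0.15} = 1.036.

For a paired (one-sample on differences) test: n = ((z_{α} + z_β) / d)².
z_{α} + z_β = 1.645 + 1.036 = 2.681.
n = (2.681 / 0.62)² = 4.324² = 18.70.
Round up.

n = 19 pairs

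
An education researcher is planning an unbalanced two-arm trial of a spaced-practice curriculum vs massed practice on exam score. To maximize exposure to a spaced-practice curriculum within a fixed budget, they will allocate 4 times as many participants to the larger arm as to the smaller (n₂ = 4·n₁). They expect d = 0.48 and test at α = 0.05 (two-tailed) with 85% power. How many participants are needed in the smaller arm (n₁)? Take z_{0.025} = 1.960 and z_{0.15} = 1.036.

With allocation ratio k = n₂/n₁ = 4, Var(x̄₁−x̄₂) = σ²(1/n₁ + 1/(k·n₁)) = σ²·(k+1)/(k·n₁).
So n₁ = (1 + 1/k)·((z_{α/2} + z_β)/d)² = 1.250 × (2.996/0.48)².
n₁ = 1.250 × 38.96 = 48.7.
Round up: n₁ = 49, giving n₂ = 4 × 49 = 196.

n₁ = 49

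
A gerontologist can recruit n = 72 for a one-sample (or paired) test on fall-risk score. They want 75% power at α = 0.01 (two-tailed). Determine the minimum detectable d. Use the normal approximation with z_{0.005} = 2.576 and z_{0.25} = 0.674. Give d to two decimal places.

For a single sample (or paired design) of n = 72: d_min = (z_{α/2} + z_β)/√n.
z-sum = 2.576 + 0.674 = 3.250.
d_min = 3.250 / √72 = 3.250 / 8.485 = 0.383.

d_min ≈ 0.38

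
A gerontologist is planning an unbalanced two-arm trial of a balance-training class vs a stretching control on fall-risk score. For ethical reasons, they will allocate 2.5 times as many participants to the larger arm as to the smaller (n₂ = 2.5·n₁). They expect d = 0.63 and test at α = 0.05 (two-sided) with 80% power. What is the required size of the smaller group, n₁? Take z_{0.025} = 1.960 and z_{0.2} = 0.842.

n₁ = 28

With allocation ratio k = n₂/n₁ = 2.5, Var(x̄₁−x̄₂) = σ²(1/n₁ + 1/(k·n₁)) = σ²·(k+1)/(k·n₁).
So n₁ = (1 + 1/k)·((z_{α/2} + z_β)/d)² = 1.400 × (2.802/0.63)².
n₁ = 1.400 × 19.78 = 27.7.
Round up: n₁ = 28, giving n₂ = 2.5 × 28 = 70.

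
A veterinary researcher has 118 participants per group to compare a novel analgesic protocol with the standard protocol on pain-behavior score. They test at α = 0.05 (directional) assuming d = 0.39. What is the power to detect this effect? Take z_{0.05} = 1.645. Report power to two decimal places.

power ≈ 0.91

For two equal groups, power = Φ(d·√(n/2) − z_{α}).
d·√(n/2) = 0.39 × √(118/2) = 0.39 × 7.681 = 2.996.
z_β = 2.996 − 1.645 = 1.351.
Power = Φ(1.351) = 0.912.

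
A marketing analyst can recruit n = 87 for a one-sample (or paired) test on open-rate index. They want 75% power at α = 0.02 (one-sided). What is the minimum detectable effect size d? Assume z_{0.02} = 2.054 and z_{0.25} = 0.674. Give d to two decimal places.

d_min ≈ 0.29

For a single sample (or paired design) of n = 87: d_min = (z_{α} + z_β)/√n.
z-sum = 2.054 + 0.674 = 2.728.
d_min = 2.728 / √87 = 2.728 / 9.327 = 0.292.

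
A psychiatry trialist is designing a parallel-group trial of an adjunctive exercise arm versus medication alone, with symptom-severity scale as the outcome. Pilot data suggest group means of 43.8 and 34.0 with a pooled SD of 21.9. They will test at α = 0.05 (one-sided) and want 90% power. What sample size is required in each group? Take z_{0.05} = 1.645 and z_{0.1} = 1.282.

n = 86 per group

Cohen's d = |M₁ − M₂| / SD_pooled = |43.8 − 34.0| / 21.9 = 9.8 / 21.9 = 0.447.
For two independent groups with equal n: n = 2·((z_{α} + z_β) / d)².
z_{α} + z_β = 1.645 + 1.282 = 2.927.
n = 2 × (2.927 / 0.447)² = 2 × 6.548² = 2 × 42.88 = 85.8.
Round up to the next whole participant.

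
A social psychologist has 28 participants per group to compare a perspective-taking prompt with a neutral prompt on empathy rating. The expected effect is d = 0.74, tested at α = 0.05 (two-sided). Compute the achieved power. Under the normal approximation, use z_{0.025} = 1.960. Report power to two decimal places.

power ≈ 0.79

For two equal groups, power = Φ(d·√(n/2) − z_{α/2}).
d·√(n/2) = 0.74 × √(28/2) = 0.74 × 3.742 = 2.769.
z_β = 2.769 − 1.960 = 0.809.
Power = Φ(0.809) = 0.791.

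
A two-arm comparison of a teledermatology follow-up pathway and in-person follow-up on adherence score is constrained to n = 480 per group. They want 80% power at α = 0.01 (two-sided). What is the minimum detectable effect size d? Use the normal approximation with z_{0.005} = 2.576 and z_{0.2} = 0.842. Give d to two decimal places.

d_min ≈ 0.22

For two independent groups of n = 480 each: d_min = (z_{α/2} + z_β)·√(2/n).
z-sum = 2.576 + 0.842 = 3.418.
d_min = 3.418 × √(2/480) = 3.418 × 0.0645 = 0.221.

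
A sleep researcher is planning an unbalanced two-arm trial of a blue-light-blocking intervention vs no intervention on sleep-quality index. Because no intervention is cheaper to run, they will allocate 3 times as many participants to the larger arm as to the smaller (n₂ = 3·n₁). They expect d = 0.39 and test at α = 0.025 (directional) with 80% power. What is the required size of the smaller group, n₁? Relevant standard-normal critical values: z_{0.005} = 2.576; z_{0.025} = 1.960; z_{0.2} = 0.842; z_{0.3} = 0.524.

With allocation ratio k = n₂/n₁ = 3, Var(x̄₁−x̄₂) = σ²(1/n₁ + 1/(k·n₁)) = σ²·(k+1)/(k·n₁).
So n₁ = (1 + 1/k)·((z_{α} + z_β)/d)² = 1.333 × (2.802/0.39)².
n₁ = 1.333 × 51.62 = 68.8.
Round up: n₁ = 69, giving n₂ = 3 × 69 = 207.

n₁ = 69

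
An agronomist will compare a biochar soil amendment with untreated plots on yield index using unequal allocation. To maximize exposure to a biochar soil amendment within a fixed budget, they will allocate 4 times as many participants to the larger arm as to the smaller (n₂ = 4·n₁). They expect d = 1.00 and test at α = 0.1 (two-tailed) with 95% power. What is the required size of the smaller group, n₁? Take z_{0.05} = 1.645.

n₁ = 14

With allocation ratio k = n₂/n₁ = 4, Var(x̄₁−x̄₂) = σ²(1/n₁ + 1/(k·n₁)) = σ²·(k+1)/(k·n₁).
So n₁ = (1 + 1/k)·((z_{α/2} + z_β)/d)² = 1.250 × (3.290/1.00)².
n₁ = 1.250 × 10.82 = 13.5.
Round up: n₁ = 14, giving n₂ = 4 × 14 = 56.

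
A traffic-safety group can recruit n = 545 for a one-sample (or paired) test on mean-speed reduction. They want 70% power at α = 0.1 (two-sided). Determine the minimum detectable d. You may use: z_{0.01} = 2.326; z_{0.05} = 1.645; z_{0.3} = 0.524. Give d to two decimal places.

d_min ≈ 0.09

For a single sample (or paired design) of n = 545: d_min = (z_{α/2} + z_β)/√n.
z-sum = 1.645 + 0.524 = 2.169.
d_min = 2.169 / √545 = 2.169 / 23.345 = 0.093.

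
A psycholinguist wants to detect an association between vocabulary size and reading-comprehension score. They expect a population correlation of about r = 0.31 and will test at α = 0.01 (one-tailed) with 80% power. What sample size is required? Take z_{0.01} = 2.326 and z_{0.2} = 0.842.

Fisher's z: C = ½·ln((1+r)/(1−r)) = ½·ln(1.8986) = 0.3205.
n = ((z_{α} + z_β)/C)² + 3.
(2.326 + 0.842) / 0.3205 = 3.168 / 0.3205 = 9.885.
n = 9.885² + 3 = 97.70 + 3 = 100.7.
Round up.

n = 101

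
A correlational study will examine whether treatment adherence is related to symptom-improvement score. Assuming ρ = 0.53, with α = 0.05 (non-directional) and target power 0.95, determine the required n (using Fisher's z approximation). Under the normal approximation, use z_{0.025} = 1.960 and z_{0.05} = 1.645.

n = 41

Fisher's z: C = ½·ln((1+r)/(1−r)) = ½·ln(3.2553) = 0.5901.
n = ((z_{α/2} + z_β)/C)² + 3.
(1.960 + 1.645) / 0.5901 = 3.605 / 0.5901 = 6.109.
n = 6.109² + 3 = 37.32 + 3 = 40.3.
Round up.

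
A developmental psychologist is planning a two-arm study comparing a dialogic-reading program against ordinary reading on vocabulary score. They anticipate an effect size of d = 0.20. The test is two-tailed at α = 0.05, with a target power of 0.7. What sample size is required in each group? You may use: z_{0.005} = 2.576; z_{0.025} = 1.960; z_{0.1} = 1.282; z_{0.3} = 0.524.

For two independent groups with equal n: n = 2·((z_{α/2} + z_β) / d)².
z_{α/2} + z_β = 1.960 + 0.524 = 2.484.
n = 2 × (2.484 / 0.20)² = 2 × 12.420² = 2 × 154.26 = 308.5.
Round up to the next whole participant.

n = 309 per group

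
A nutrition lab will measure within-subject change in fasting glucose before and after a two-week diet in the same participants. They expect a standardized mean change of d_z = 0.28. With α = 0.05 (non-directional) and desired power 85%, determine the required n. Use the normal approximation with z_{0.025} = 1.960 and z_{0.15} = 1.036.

n = 115 pairs

For a paired (one-sample on differences) test: n = ((z_{α/2} + z_β) / d)².
z_{α/2} + z_β = 1.960 + 1.036 = 2.996.
n = (2.996 / 0.28)² = 10.700² = 114.49.
Round up.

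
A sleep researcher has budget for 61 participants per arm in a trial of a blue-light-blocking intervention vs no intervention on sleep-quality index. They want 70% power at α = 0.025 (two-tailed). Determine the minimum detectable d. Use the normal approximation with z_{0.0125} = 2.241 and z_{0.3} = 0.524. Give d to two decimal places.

d_min ≈ 0.50

For two independent groups of n = 61 each: d_min = (z_{α/2} + z_β)·√(2/n).
z-sum = 2.241 + 0.524 = 2.765.
d_min = 2.765 × √(2/61) = 2.765 × 0.1811 = 0.501.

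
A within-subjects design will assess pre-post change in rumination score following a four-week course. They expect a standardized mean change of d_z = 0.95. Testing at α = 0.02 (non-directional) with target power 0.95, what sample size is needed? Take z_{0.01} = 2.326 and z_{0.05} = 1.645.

n = 18 pairs

For a paired (one-sample on differences) test: n = ((z_{α/2} + z_β) / d)².
z_{α/2} + z_β = 2.326 + 1.645 = 3.971.
n = (3.971 / 0.95)² = 4.180² = 17.47.
Round up.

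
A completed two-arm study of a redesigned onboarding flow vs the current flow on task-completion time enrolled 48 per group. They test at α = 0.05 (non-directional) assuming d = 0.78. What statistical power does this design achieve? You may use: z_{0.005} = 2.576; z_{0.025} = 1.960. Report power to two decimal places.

power ≈ 0.97

For two equal groups, power = Φ(d·√(n/2) − z_{α/2}).
d·√(n/2) = 0.78 × √(48/2) = 0.78 × 4.899 = 3.821.
z_β = 3.821 − 1.960 = 1.861.
Power = Φ(1.861) = 0.969.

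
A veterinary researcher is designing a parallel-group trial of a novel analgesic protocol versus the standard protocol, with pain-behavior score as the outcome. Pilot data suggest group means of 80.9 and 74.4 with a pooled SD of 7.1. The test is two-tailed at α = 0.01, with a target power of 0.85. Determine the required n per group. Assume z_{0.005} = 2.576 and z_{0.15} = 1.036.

n = 32 per group

Cohen's d = |M₁ − M₂| / SD_pooled = |80.9 − 74.4| / 7.1 = 6.5 / 7.1 = 0.915.
For two independent groups with equal n: n = 2·((z_{α/2} + z_β) / d)².
z_{α/2} + z_β = 2.576 + 1.036 = 3.612.
n = 2 × (3.612 / 0.915)² = 2 × 3.948² = 2 × 15.58 = 31.2.
Round up to the next whole participant.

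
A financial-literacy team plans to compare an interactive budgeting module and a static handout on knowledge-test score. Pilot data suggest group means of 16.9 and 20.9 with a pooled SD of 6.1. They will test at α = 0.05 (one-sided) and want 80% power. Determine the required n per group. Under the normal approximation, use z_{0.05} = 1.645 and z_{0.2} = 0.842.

n = 29 per group

Cohen's d = |M₁ − M₂| / SD_pooled = |16.9 − 20.9| / 6.1 = 4.0 / 6.1 = 0.656.
For two independent groups with equal n: n = 2·((z_{α} + z_β) / d)².
z_{α} + z_β = 1.645 + 0.842 = 2.487.
n = 2 × (2.487 / 0.656)² = 2 × 3.791² = 2 × 14.37 = 28.7.
Round up to the next whole participant.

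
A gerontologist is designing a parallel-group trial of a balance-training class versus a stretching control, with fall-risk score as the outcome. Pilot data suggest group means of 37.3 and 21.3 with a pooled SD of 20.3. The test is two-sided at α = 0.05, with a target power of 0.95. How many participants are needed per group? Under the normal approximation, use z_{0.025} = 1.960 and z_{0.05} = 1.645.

n = 42 per group

Cohen's d = |M₁ − M₂| / SD_pooled = |37.3 − 21.3| / 20.3 = 16.0 / 20.3 = 0.788.
For two independent groups with equal n: n = 2·((z_{α/2} + z_β) / d)².
z_{α/2} + z_β = 1.960 + 1.645 = 3.605.
n = 2 × (3.605 / 0.788)² = 2 × 4.575² = 2 × 20.93 = 41.9.
Round up to the next whole participant.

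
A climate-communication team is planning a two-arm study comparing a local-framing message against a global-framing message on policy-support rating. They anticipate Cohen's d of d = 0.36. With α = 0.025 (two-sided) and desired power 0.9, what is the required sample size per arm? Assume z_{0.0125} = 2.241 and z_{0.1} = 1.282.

n = 192 per group

For two independent groups with equal n: n = 2·((z_{α/2} + z_β) / d)².
z_{α/2} + z_β = 2.241 + 1.282 = 3.523.
n = 2 × (3.523 / 0.36)² = 2 × 9.786² = 2 × 95.77 = 191.5.
Round up to the next whole participant.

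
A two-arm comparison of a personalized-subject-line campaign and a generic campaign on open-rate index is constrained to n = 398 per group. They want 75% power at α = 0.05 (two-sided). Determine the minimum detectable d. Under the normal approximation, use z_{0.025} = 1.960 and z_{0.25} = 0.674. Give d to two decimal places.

d_min ≈ 0.19

For two independent groups of n = 398 each: d_min = (z_{α/2} + z_β)·√(2/n).
z-sum = 1.960 + 0.674 = 2.634.
d_min = 2.634 × √(2/398) = 2.634 × 0.0709 = 0.187.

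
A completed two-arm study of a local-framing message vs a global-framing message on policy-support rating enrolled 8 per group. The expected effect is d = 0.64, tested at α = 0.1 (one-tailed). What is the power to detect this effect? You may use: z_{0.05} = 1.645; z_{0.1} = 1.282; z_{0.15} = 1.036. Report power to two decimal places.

For two equal groups, power = Φ(d·√(n/2) − z_{α}).
d·√(n/2) = 0.64 × √(8/2) = 0.64 × 2.000 = 1.280.
z_β = 1.280 − 1.282 = -0.002.
Power = Φ(-0.002) = 0.499.

power ≈ 0.50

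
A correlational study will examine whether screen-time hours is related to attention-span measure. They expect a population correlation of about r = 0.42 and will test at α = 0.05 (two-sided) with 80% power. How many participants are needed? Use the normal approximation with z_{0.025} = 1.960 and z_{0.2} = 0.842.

Fisher's z: C = ½·ln((1+r)/(1−r)) = ½·ln(2.4483) = 0.4477.
n = ((z_{α/2} + z_β)/C)² + 3.
(1.960 + 0.842) / 0.4477 = 2.802 / 0.4477 = 6.259.
n = 6.259² + 3 = 39.17 + 3 = 42.2.
Round up.

n = 43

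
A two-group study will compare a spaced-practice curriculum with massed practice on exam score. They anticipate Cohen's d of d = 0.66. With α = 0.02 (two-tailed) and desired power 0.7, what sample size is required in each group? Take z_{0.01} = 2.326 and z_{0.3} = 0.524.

For two independent groups with equal n: n = 2·((z_{α/2} + z_β) / d)².
z_{α/2} + z_β = 2.326 + 0.524 = 2.850.
n = 2 × (2.850 / 0.66)² = 2 × 4.318² = 2 × 18.65 = 37.3.
Round up to the next whole participant.

n = 38 per group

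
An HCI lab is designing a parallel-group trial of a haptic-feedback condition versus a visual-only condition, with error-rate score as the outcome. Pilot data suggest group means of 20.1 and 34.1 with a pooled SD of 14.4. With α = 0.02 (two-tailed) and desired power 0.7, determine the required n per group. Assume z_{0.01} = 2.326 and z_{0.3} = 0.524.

n = 18 per group

Cohen's d = |M₁ − M₂| / SD_pooled = |20.1 − 34.1| / 14.4 = 14.0 / 14.4 = 0.972.
For two independent groups with equal n: n = 2·((z_{α/2} + z_β) / d)².
z_{α/2} + z_β = 2.326 + 0.524 = 2.850.
n = 2 × (2.850 / 0.972)² = 2 × 2.932² = 2 × 8.60 = 17.2.
Round up to the next whole participant.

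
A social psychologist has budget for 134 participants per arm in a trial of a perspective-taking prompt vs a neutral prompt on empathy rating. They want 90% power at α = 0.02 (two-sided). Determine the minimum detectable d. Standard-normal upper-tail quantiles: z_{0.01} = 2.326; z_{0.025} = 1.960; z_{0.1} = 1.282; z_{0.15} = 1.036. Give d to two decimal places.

For two independent groups of n = 134 each: d_min = (z_{α/2} + z_β)·√(2/n).
z-sum = 2.326 + 1.282 = 3.608.
d_min = 3.608 × √(2/134) = 3.608 × 0.1222 = 0.441.

d_min ≈ 0.44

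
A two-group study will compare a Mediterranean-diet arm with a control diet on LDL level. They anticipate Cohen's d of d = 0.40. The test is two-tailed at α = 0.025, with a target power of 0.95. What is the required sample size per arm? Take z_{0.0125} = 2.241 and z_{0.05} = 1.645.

n = 189 per group

For two independent groups with equal n: n = 2·((z_{α/2} + z_β) / d)².
z_{α/2} + z_β = 2.241 + 1.645 = 3.886.
n = 2 × (3.886 / 0.40)² = 2 × 9.715² = 2 × 94.38 = 188.8.
Round up to the next whole participant.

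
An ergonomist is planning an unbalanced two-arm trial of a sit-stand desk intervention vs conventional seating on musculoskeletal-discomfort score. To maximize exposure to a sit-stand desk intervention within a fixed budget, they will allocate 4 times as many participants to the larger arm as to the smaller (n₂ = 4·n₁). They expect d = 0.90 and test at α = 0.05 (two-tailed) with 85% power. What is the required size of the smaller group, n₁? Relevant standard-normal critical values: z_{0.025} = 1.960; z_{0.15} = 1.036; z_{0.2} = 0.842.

n₁ = 14

With allocation ratio k = n₂/n₁ = 4, Var(x̄₁−x̄₂) = σ²(1/n₁ + 1/(k·n₁)) = σ²·(k+1)/(k·n₁).
So n₁ = (1 + 1/k)·((z_{α/2} + z_β)/d)² = 1.250 × (2.996/0.90)².
n₁ = 1.250 × 11.08 = 13.9.
Round up: n₁ = 14, giving n₂ = 4 × 14 = 56.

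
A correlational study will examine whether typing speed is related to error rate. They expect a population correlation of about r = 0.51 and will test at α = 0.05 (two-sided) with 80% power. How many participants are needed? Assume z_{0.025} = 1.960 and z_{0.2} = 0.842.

n = 28

Fisher's z: C = ½·ln((1+r)/(1−r)) = ½·ln(3.0816) = 0.5627.
n = ((z_{α/2} + z_β)/C)² + 3.
(1.960 + 0.842) / 0.5627 = 2.802 / 0.5627 = 4.980.
n = 4.980² + 3 = 24.80 + 3 = 27.8.
Round up.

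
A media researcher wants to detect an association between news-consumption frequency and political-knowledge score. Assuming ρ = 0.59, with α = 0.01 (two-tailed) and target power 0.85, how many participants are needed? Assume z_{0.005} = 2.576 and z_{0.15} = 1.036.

n = 32

Fisher's z: C = ½·ln((1+r)/(1−r)) = ½·ln(3.8780) = 0.6777.
n = ((z_{α/2} + z_β)/C)² + 3.
(2.576 + 1.036) / 0.6777 = 3.612 / 0.6777 = 5.330.
n = 5.330² + 3 = 28.41 + 3 = 31.4.
Round up.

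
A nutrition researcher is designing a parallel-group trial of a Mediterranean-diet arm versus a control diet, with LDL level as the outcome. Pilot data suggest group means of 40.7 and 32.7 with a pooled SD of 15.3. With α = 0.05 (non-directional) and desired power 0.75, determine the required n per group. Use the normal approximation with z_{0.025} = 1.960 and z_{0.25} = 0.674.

Cohen's d = |M₁ − M₂| / SD_pooled = |40.7 − 32.7| / 15.3 = 8.0 / 15.3 = 0.523.
For two independent groups with equal n: n = 2·((z_{α/2} + z_β) / d)².
z_{α/2} + z_β = 1.960 + 0.674 = 2.634.
n = 2 × (2.634 / 0.523)² = 2 × 5.036² = 2 × 25.36 = 50.7.
Round up to the next whole participant.

n = 51 per group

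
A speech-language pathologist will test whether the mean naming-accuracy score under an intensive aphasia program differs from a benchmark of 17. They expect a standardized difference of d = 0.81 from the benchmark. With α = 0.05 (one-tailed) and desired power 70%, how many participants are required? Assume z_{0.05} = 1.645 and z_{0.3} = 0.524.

n = 8

For a one-sample test: n = ((z_{α} + z_β) / d)².
z_{α} + z_β = 1.645 + 0.524 = 2.169.
n = (2.169 / 0.81)² = 2.678² = 7.17.
Round up.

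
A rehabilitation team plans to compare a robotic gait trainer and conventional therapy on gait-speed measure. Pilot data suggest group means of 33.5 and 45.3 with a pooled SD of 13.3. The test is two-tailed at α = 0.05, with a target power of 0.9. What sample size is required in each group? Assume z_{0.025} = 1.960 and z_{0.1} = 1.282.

Cohen's d = |M₁ − M₂| / SD_pooled = |33.5 − 45.3| / 13.3 = 11.8 / 13.3 = 0.887.
For two independent groups with equal n: n = 2·((z_{α/2} + z_β) / d)².
z_{α/2} + z_β = 1.960 + 1.282 = 3.242.
n = 2 × (3.242 / 0.887)² = 2 × 3.655² = 2 × 13.36 = 26.7.
Round up to the next whole participant.

n = 27 per group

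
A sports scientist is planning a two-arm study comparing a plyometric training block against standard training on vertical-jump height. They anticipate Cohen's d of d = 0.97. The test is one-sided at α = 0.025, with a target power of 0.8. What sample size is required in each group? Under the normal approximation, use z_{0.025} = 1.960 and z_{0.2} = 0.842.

n = 17 per group

For two independent groups with equal n: n = 2·((z_{α} + z_β) / d)².
z_{α} + z_β = 1.960 + 0.842 = 2.802.
n = 2 × (2.802 / 0.97)² = 2 × 2.889² = 2 × 8.34 = 16.7.
Round up to the next whole participant.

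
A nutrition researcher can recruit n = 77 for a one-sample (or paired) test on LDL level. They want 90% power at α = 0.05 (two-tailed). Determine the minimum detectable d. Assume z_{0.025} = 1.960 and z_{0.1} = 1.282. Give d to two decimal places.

For a single sample (or paired design) of n = 77: d_min = (z_{α/2} + z_β)/√n.
z-sum = 1.960 + 1.282 = 3.242.
d_min = 3.242 / √77 = 3.242 / 8.775 = 0.369.

d_min ≈ 0.37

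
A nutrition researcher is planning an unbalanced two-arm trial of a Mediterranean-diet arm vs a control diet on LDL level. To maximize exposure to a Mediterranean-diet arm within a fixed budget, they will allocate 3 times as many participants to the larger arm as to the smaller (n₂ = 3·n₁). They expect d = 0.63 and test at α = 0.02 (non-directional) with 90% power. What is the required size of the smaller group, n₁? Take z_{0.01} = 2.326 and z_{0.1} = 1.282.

With allocation ratio k = n₂/n₁ = 3, Var(x̄₁−x̄₂) = σ²(1/n₁ + 1/(k·n₁)) = σ²·(k+1)/(k·n₁).
So n₁ = (1 + 1/k)·((z_{α/2} + z_β)/d)² = 1.333 × (3.608/0.63)².
n₁ = 1.333 × 32.80 = 43.7.
Round up: n₁ = 44, giving n₂ = 3 × 44 = 132.

n₁ = 44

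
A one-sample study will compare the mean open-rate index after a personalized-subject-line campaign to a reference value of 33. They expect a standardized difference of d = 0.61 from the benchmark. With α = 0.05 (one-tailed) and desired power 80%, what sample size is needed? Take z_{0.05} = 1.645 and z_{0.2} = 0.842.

For a one-sample test: n = ((z_{α} + z_β) / d)².
z_{α} + z_β = 1.645 + 0.842 = 2.487.
n = (2.487 / 0.61)² = 4.077² = 16.62.
Round up.

n = 17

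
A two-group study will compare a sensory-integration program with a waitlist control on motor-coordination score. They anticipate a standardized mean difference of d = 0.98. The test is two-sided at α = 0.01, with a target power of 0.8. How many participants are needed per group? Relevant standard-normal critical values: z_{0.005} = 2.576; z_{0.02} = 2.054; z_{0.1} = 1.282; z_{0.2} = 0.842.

For two independent groups with equal n: n = 2·((z_{α/2} + z_β) / d)².
z_{α/2} + z_β = 2.576 + 0.842 = 3.418.
n = 2 × (3.418 / 0.98)² = 2 × 3.488² = 2 × 12.16 = 24.3.
Round up to the next whole participant.

n = 25 per group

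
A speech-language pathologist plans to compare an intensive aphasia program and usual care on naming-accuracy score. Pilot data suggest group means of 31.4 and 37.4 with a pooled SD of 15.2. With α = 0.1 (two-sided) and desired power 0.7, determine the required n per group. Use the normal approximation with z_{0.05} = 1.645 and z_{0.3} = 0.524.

Cohen's d = |M₁ − M₂| / SD_pooled = |31.4 − 37.4| / 15.2 = 6.0 / 15.2 = 0.395.
For two independent groups with equal n: n = 2·((z_{α/2} + z_β) / d)².
z_{α/2} + z_β = 1.645 + 0.524 = 2.169.
n = 2 × (2.169 / 0.395)² = 2 × 5.491² = 2 × 30.15 = 60.3.
Round up to the next whole participant.

n = 61 per group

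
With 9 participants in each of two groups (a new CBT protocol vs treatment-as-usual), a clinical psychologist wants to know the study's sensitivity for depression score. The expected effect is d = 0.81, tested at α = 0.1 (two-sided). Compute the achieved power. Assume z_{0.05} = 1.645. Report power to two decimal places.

power ≈ 0.53

For two equal groups, power = Φ(d·√(n/2) − z_{α/2}).
d·√(n/2) = 0.81 × √(9/2) = 0.81 × 2.121 = 1.718.
z_β = 1.718 − 1.645 = 0.073.
Power = Φ(0.073) = 0.529.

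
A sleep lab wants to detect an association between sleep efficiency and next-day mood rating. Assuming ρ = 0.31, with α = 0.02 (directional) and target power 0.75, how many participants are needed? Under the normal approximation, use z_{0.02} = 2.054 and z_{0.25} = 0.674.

n = 76

Fisher's z: C = ½·ln((1+r)/(1−r)) = ½·ln(1.8986) = 0.3205.
n = ((z_{α} + z_β)/C)² + 3.
(2.054 + 0.674) / 0.3205 = 2.728 / 0.3205 = 8.512.
n = 8.512² + 3 = 72.45 + 3 = 75.4.
Round up.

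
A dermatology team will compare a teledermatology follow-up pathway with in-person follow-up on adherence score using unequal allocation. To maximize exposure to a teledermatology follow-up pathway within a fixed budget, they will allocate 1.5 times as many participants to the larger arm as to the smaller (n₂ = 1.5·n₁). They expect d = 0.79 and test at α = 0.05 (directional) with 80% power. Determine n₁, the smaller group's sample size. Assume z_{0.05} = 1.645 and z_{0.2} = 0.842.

With allocation ratio k = n₂/n₁ = 1.5, Var(x̄₁−x̄₂) = σ²(1/n₁ + 1/(k·n₁)) = σ²·(k+1)/(k·n₁).
So n₁ = (1 + 1/k)·((z_{α} + z_β)/d)² = 1.667 × (2.487/0.79)².
n₁ = 1.667 × 9.91 = 16.5.
Round up: n₁ = 17, giving n₂ = ⌈1.5 × 17⌉ = ⌈25.5⌉ = 26.

n₁ = 17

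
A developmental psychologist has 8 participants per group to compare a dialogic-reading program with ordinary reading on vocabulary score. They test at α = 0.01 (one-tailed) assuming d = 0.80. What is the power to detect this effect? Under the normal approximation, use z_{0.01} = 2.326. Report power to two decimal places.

power ≈ 0.23

For two equal groups, power = Φ(d·√(n/2) − z_{α}).
d·√(n/2) = 0.80 × √(8/2) = 0.80 × 2.000 = 1.600.
z_β = 1.600 − 2.326 = -0.726.
Power = Φ(-0.726) = 0.234.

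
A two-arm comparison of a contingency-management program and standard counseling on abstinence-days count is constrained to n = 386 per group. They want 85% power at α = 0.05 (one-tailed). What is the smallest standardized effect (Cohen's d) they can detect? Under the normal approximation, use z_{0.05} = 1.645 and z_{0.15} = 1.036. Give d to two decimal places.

For two independent groups of n = 386 each: d_min = (z_{α} + z_β)·√(2/n).
z-sum = 1.645 + 1.036 = 2.681.
d_min = 2.681 × √(2/386) = 2.681 × 0.0720 = 0.193.

d_min ≈ 0.19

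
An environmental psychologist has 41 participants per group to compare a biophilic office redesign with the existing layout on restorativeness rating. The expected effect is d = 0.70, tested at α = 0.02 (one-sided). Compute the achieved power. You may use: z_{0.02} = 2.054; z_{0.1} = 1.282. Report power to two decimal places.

For two equal groups, power = Φ(d·√(n/2) − z_{α}).
d·√(n/2) = 0.70 × √(41/2) = 0.70 × 4.528 = 3.169.
z_β = 3.169 − 2.054 = 1.115.
Power = Φ(1.115) = 0.868.

power ≈ 0.87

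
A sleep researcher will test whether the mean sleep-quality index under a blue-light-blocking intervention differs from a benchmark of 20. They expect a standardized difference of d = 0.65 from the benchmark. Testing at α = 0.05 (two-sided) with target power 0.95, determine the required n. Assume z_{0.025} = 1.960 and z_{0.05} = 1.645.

n = 31

For a one-sample test: n = ((z_{α/2} + z_β) / d)².
z_{α/2} + z_β = 1.960 + 1.645 = 3.605.
n = (3.605 / 0.65)² = 5.546² = 30.76.
Round up.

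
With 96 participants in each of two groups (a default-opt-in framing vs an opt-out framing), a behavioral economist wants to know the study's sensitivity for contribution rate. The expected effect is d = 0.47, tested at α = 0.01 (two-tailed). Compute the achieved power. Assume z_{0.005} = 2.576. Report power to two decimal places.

For two equal groups, power = Φ(d·√(n/2) − z_{α/2}).
d·√(n/2) = 0.47 × √(96/2) = 0.47 × 6.928 = 3.256.
z_β = 3.256 − 2.576 = 0.680.
Power = Φ(0.680) = 0.752.

power ≈ 0.75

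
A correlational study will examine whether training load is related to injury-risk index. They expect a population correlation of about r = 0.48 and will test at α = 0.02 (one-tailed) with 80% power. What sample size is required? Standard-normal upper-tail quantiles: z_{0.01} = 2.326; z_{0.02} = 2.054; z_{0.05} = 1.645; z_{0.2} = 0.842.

Fisher's z: C = ½·ln((1+r)/(1−r)) = ½·ln(2.8462) = 0.5230.
n = ((z_{α} + z_β)/C)² + 3.
(2.054 + 0.842) / 0.5230 = 2.896 / 0.5230 = 5.537.
n = 5.537² + 3 = 30.66 + 3 = 33.7.
Round up.

n = 34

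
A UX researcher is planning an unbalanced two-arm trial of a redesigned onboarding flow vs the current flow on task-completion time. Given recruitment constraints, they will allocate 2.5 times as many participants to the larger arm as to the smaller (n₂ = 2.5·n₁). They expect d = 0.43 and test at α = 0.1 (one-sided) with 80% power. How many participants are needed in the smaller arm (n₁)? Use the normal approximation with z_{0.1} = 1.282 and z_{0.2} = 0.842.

n₁ = 35

With allocation ratio k = n₂/n₁ = 2.5, Var(x̄₁−x̄₂) = σ²(1/n₁ + 1/(k·n₁)) = σ²·(k+1)/(k·n₁).
So n₁ = (1 + 1/k)·((z_{α} + z_β)/d)² = 1.400 × (2.124/0.43)².
n₁ = 1.400 × 24.40 = 34.2.
Round up: n₁ = 35, giving n₂ = ⌈2.5 × 35⌉ = ⌈87.5⌉ = 88.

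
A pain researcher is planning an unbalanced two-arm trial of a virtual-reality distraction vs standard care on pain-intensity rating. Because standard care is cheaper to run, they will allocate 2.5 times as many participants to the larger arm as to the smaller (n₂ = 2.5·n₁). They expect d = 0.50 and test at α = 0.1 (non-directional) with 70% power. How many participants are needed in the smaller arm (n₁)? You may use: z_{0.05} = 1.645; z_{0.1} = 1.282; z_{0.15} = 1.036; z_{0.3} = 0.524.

n₁ = 27

With allocation ratio k = n₂/n₁ = 2.5, Var(x̄₁−x̄₂) = σ²(1/n₁ + 1/(k·n₁)) = σ²·(k+1)/(k·n₁).
So n₁ = (1 + 1/k)·((z_{α/2} + z_β)/d)² = 1.400 × (2.169/0.50)².
n₁ = 1.400 × 18.82 = 26.3.
Round up: n₁ = 27, giving n₂ = ⌈2.5 × 27⌉ = ⌈67.5⌉ = 68.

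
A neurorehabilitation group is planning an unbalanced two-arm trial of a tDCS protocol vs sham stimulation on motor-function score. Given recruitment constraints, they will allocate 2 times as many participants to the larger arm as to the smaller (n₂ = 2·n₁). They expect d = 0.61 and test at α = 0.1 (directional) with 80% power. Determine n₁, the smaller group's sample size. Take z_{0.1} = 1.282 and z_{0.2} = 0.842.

n₁ = 19

With allocation ratio k = n₂/n₁ = 2, Var(x̄₁−x̄₂) = σ²(1/n₁ + 1/(k·n₁)) = σ²·(k+1)/(k·n₁).
So n₁ = (1 + 1/k)·((z_{α} + z_β)/d)² = 1.500 × (2.124/0.61)².
n₁ = 1.500 × 12.12 = 18.2.
Round up: n₁ = 19, giving n₂ = 2 × 19 = 38.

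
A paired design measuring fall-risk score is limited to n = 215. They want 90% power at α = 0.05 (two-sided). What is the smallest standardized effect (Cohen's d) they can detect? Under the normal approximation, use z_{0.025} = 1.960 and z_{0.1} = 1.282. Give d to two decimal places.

For a single sample (or paired design) of n = 215: d_min = (z_{α/2} + z_β)/√n.
z-sum = 1.960 + 1.282 = 3.242.
d_min = 3.242 / √215 = 3.242 / 14.663 = 0.221.

d_min ≈ 0.22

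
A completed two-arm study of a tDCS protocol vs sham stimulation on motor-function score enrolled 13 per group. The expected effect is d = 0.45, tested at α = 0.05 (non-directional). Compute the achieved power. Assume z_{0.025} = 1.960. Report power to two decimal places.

For two equal groups, power = Φ(d·√(n/2) − z_{α/2}).
d·√(n/2) = 0.45 × √(13/2) = 0.45 × 2.550 = 1.147.
z_β = 1.147 − 1.960 = -0.813.
Power = Φ(-0.813) = 0.208.

power ≈ 0.21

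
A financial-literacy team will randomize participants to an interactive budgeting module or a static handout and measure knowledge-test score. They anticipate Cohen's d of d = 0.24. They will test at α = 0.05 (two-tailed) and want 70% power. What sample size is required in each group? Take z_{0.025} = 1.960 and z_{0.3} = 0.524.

n = 215 per group

For two independent groups with equal n: n = 2·((z_{α/2} + z_β) / d)².
z_{α/2} + z_β = 1.960 + 0.524 = 2.484.
n = 2 × (2.484 / 0.24)² = 2 × 10.350² = 2 × 107.12 = 214.2.
Round up to the next whole participant.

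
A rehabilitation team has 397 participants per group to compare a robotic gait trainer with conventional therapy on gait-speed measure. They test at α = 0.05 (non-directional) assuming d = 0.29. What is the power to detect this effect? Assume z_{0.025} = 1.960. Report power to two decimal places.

For two equal groups, power = Φ(d·√(n/2) − z_{α/2}).
d·√(n/2) = 0.29 × √(397/2) = 0.29 × 14.089 = 4.086.
z_β = 4.086 − 1.960 = 2.126.
Power = Φ(2.126) = 0.983.

power ≈ 0.98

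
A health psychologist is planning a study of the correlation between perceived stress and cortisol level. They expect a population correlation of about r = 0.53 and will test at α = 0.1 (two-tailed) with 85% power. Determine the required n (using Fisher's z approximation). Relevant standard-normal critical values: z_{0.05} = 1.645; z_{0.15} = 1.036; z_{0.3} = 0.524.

n = 24

Fisher's z: C = ½·ln((1+r)/(1−r)) = ½·ln(3.2553) = 0.5901.
n = ((z_{α/2} + z_β)/C)² + 3.
(1.645 + 1.036) / 0.5901 = 2.681 / 0.5901 = 4.543.
n = 4.543² + 3 = 20.64 + 3 = 23.6.
Round up.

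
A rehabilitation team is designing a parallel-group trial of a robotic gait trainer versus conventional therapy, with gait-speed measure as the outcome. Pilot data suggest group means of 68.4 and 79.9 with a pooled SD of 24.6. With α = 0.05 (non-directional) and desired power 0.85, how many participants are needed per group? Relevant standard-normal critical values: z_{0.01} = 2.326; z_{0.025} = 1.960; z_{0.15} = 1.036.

Cohen's d = |M₁ − M₂| / SD_pooled = |68.4 − 79.9| / 24.6 = 11.5 / 24.6 = 0.467.
For two independent groups with equal n: n = 2·((z_{α/2} + z_β) / d)².
z_{α/2} + z_β = 1.960 + 1.036 = 2.996.
n = 2 × (2.996 / 0.467)² = 2 × 6.415² = 2 × 41.16 = 82.3.
Round up to the next whole participant.

n = 83 per group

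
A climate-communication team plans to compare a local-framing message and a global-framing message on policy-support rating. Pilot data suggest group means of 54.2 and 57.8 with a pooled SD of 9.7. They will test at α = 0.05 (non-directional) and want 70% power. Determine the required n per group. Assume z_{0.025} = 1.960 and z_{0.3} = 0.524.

Cohen's d = |M₁ − M₂| / SD_pooled = |54.2 − 57.8| / 9.7 = 3.6 / 9.7 = 0.371.
For two independent groups with equal n: n = 2·((z_{α/2} + z_β) / d)².
z_{α/2} + z_β = 1.960 + 0.524 = 2.484.
n = 2 × (2.484 / 0.371)² = 2 × 6.695² = 2 × 44.83 = 89.7.
Round up to the next whole participant.

n = 90 per group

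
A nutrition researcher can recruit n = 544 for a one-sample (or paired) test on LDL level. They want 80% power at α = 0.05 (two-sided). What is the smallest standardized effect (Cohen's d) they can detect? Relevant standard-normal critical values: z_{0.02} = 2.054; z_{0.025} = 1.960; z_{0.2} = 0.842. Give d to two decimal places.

For a single sample (or paired design) of n = 544: d_min = (z_{α/2} + z_β)/√n.
z-sum = 1.960 + 0.842 = 2.802.
d_min = 2.802 / √544 = 2.802 / 23.324 = 0.120.

d_min ≈ 0.12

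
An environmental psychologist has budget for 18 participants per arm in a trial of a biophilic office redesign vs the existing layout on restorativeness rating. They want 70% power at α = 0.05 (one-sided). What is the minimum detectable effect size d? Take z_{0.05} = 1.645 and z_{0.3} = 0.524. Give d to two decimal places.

For two independent groups of n = 18 each: d_min = (z_{α} + z_β)·√(2/n).
z-sum = 1.645 + 0.524 = 2.169.
d_min = 2.169 × √(2/18) = 2.169 × 0.3333 = 0.723.

d_min ≈ 0.72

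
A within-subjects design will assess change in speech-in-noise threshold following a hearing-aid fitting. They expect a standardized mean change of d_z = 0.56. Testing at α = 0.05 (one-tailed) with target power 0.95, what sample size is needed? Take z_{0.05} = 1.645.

For a paired (one-sample on differences) test: n = ((z_{α} + z_β) / d)².
z_{α} + z_β = 1.645 + 1.645 = 3.290.
n = (3.290 / 0.56)² = 5.875² = 34.52.
Round up.

n = 35 pairs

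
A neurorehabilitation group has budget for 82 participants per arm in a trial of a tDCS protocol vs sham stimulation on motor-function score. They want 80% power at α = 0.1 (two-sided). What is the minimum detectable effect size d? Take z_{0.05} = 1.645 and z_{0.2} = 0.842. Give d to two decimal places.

For two independent groups of n = 82 each: d_min = (z_{α/2} + z_β)·√(2/n).
z-sum = 1.645 + 0.842 = 2.487.
d_min = 2.487 × √(2/82) = 2.487 × 0.1562 = 0.388.

d_min ≈ 0.39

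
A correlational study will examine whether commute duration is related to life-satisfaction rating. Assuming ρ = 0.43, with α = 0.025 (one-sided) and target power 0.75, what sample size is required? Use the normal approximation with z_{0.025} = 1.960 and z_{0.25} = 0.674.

n = 36

Fisher's z: C = ½·ln((1+r)/(1−r)) = ½·ln(2.5088) = 0.4599.
n = ((z_{α} + z_β)/C)² + 3.
(1.960 + 0.674) / 0.4599 = 2.634 / 0.4599 = 5.727.
n = 5.727² + 3 = 32.80 + 3 = 35.8.
Round up.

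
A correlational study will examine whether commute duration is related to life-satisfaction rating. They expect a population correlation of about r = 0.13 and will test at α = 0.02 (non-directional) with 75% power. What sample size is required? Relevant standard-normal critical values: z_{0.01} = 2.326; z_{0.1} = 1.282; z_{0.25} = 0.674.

Fisher's z: C = ½·ln((1+r)/(1−r)) = ½·ln(1.2989) = 0.1307.
n = ((z_{α/2} + z_β)/C)² + 3.
(2.326 + 0.674) / 0.1307 = 3.000 / 0.1307 = 22.953.
n = 22.953² + 3 = 526.86 + 3 = 529.9.
Round up.

n = 530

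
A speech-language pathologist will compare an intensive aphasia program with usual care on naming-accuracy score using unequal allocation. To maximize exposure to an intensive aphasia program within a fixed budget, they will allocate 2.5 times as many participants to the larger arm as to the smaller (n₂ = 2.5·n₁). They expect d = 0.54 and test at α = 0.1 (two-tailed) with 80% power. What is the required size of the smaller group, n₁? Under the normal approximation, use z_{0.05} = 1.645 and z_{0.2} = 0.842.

n₁ = 30

With allocation ratio k = n₂/n₁ = 2.5, Var(x̄₁−x̄₂) = σ²(1/n₁ + 1/(k·n₁)) = σ²·(k+1)/(k·n₁).
So n₁ = (1 + 1/k)·((z_{α/2} + z_β)/d)² = 1.400 × (2.487/0.54)².
n₁ = 1.400 × 21.21 = 29.7.
Round up: n₁ = 30, giving n₂ = 2.5 × 30 = 75.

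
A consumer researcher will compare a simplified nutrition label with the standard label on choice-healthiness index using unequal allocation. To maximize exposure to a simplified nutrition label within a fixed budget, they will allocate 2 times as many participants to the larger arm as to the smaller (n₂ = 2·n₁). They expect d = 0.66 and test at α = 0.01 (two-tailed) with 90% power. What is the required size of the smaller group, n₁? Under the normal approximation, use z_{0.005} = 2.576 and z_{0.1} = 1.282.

With allocation ratio k = n₂/n₁ = 2, Var(x̄₁−x̄₂) = σ²(1/n₁ + 1/(k·n₁)) = σ²·(k+1)/(k·n₁).
So n₁ = (1 + 1/k)·((z_{α/2} + z_β)/d)² = 1.500 × (3.858/0.66)².
n₁ = 1.500 × 34.17 = 51.3.
Round up: n₁ = 52, giving n₂ = 2 × 52 = 104.

n₁ = 52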